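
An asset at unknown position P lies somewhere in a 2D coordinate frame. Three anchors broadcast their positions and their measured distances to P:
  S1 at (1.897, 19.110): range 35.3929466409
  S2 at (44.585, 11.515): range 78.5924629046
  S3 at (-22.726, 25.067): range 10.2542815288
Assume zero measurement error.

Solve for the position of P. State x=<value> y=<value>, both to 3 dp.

eq1: (x − 1.897)² + (y − 19.110)² = 35.3929466409²
eq2: (x − 44.585)² + (y − 11.515)² = 78.5924629046²
eq3: (x + 22.726)² + (y − 25.067)² = 10.2542815288²
eq2−eq1, eq2−eq3 (x²,y² cancel):
  -85.376·x + 15.190·y = 3172.487812
  -134.622·x + 27.104·y = 5096.033051
det = -85.376·27.104 − 15.190·-134.622 = -269.122924
x = (3172.487812·27.104 − 15.190·5096.033051) / -269.122924 = -31.875277
y = (-85.376·5096.033051 − 3172.487812·-134.622) / -269.122924 = 29.697446

x=-31.875 y=29.697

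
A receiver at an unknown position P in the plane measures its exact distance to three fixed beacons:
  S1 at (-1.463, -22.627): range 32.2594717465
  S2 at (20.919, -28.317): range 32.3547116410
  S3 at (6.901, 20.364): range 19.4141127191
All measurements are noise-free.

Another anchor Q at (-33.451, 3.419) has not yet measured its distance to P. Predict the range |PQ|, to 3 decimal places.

50.485

eq1: (x + 1.463)² + (y + 22.627)² = 32.2594717465²
eq2: (x − 20.919)² + (y + 28.317)² = 32.3547116410²
eq3: (x − 6.901)² + (y − 20.364)² = 19.4141127191²
eq2−eq3, eq2−eq1 (x²,y² cancel):
  -28.036·x + 97.362·y = -107.221160
  -44.764·x + 11.380·y = -719.181704
det = -28.036·11.380 − 97.362·-44.764 = 4039.262888
x = (-107.221160·11.380 − 97.362·-719.181704) / 4039.262888 = 17.033007
y = (-28.036·-719.181704 − -107.221160·-44.764) / 4039.262888 = 3.803498
|P − Q| = √((17.033007 − -33.451)² + (3.803498 − 3.419)²) = 50.485471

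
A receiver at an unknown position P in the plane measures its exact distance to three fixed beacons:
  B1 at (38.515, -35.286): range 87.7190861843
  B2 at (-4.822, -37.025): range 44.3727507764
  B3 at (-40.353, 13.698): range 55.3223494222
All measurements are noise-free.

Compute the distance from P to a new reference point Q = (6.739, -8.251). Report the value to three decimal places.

eq1: (x − 38.515)² + (y + 35.286)² = 87.7190861843²
eq2: (x + 4.822)² + (y + 37.025)² = 44.3727507764²
eq3: (x + 40.353)² + (y − 13.698)² = 55.3223494222²
eq1−eq2, eq1−eq3 (x²,y² cancel):
  -86.674·x − 3.478·y = 4391.292358
  -157.736·x + 97.968·y = 3721.568527
det = -86.674·97.968 − -3.478·-157.736 = -9039.884240
x = (4391.292358·97.968 − -3.478·3721.568527) / -9039.884240 = -49.021617
y = (-86.674·3721.568527 − 4391.292358·-157.736) / -9039.884240 = -40.940973
|P − Q| = √((-49.021617 − 6.739)² + (-40.940973 − -8.251)²) = 64.636528

64.637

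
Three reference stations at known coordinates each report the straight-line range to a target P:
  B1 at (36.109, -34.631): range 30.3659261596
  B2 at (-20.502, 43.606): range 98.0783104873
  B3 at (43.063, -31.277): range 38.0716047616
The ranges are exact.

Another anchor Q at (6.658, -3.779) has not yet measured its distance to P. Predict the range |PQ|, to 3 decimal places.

46.017

eq1: (x − 36.109)² + (y + 34.631)² = 30.3659261596²
eq2: (x + 20.502)² + (y − 43.606)² = 98.0783104873²
eq3: (x − 43.063)² + (y + 31.277)² = 38.0716047616²
eq1−eq3, eq1−eq2 (x²,y² cancel):
  13.908·x + 6.708·y = -197.850962
  -113.222·x + 156.474·y = -8878.616319
det = 13.908·156.474 − 6.708·-113.222 = 2935.733568
x = (-197.850962·156.474 − 6.708·-8878.616319) / 2935.733568 = 9.741765
y = (13.908·-8878.616319 − -197.850962·-113.222) / 2935.733568 = -49.692819
|P − Q| = √((9.741765 − 6.658)² + (-49.692819 − -3.779)²) = 46.017262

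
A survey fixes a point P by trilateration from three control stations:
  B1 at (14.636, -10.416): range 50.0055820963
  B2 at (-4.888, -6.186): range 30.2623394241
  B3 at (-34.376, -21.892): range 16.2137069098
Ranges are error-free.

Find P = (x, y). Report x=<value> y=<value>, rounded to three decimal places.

eq1: (x − 14.636)² + (y + 10.416)² = 50.0055820963²
eq2: (x + 4.888)² + (y + 6.186)² = 30.2623394241²
eq3: (x + 34.376)² + (y + 21.892)² = 16.2137069098²
eq2−eq3, eq2−eq1 (x²,y² cancel):
  -58.976·x − 31.412·y = 2251.734796
  39.048·x − 8.460·y = -1324.202641
det = -58.976·-8.460 − -31.412·39.048 = 1725.512736
x = (2251.734796·-8.460 − -31.412·-1324.202641) / 1725.512736 = -35.146382
y = (-58.976·-1324.202641 − 2251.734796·39.048) / 1725.512736 = -5.696605

x=-35.146 y=-5.697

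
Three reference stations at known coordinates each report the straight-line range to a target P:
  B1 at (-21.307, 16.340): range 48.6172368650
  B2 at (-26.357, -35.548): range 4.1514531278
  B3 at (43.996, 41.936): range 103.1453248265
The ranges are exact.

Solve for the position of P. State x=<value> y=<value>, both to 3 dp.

x=-28.133 y=-31.796

eq1: (x + 21.307)² + (y − 16.340)² = 48.6172368650²
eq2: (x + 26.357)² + (y + 35.548)² = 4.1514531278²
eq3: (x − 43.996)² + (y − 41.936)² = 103.1453248265²
eq3−eq2, eq3−eq1 (x²,y² cancel):
  -140.706·x − 154.968·y = 8885.799111
  -130.606·x − 51.192·y = 5302.030050
det = -140.706·-51.192 − -154.968·-130.606 = -13036.729056
x = (8885.799111·-51.192 − -154.968·5302.030050) / -13036.729056 = -28.133066
y = (-140.706·5302.030050 − 8885.799111·-130.606) / -13036.729056 = -31.795647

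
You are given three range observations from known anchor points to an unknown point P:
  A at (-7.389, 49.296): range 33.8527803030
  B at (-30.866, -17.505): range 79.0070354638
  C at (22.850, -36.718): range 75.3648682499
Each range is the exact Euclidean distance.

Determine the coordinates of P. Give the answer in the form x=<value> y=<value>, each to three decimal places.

eq1: (x + 7.389)² + (y − 49.296)² = 33.8527803030²
eq2: (x + 30.866)² + (y + 17.505)² = 79.0070354638²
eq3: (x − 22.850)² + (y + 36.718)² = 75.3648682499²
eq2−eq3, eq2−eq1 (x²,y² cancel):
  107.432·x − 38.426·y = 1173.447329
  46.954·x + 133.602·y = 6321.658875
det = 107.432·133.602 − -38.426·46.954 = 16157.384468
x = (1173.447329·133.602 − -38.426·6321.658875) / 16157.384468 = 24.737356
y = (107.432·6321.658875 − 1173.447329·46.954) / 16157.384468 = 38.623232

x=24.737 y=38.623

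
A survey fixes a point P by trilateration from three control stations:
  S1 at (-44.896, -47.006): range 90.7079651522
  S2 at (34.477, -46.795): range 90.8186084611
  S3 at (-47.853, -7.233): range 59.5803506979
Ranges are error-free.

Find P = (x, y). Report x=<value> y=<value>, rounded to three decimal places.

eq1: (x + 44.896)² + (y + 47.006)² = 90.7079651522²
eq2: (x − 34.477)² + (y + 46.795)² = 90.8186084611²
eq3: (x + 47.853)² + (y + 7.233)² = 59.5803506979²
eq1−eq2, eq1−eq3 (x²,y² cancel):
  158.746·x + 0.422·y = -866.863999
  -5.914·x + 79.546·y = 2795.127799
det = 158.746·79.546 − 0.422·-5.914 = 12630.105024
x = (-866.863999·79.546 − 0.422·2795.127799) / 12630.105024 = -5.553011
y = (158.746·2795.127799 − -866.863999·-5.914) / 12630.105024 = 34.725659

x=-5.553 y=34.726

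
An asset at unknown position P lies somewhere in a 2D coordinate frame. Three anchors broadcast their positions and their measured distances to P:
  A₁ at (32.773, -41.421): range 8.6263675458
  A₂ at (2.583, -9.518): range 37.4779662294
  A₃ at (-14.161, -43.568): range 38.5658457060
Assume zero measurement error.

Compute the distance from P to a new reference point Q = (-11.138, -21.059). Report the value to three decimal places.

eq1: (x − 32.773)² + (y + 41.421)² = 8.6263675458²
eq2: (x − 2.583)² + (y + 9.518)² = 37.4779662294²
eq3: (x + 14.161)² + (y + 43.568)² = 38.5658457060²
eq3−eq1, eq3−eq2 (x²,y² cancel):
  93.868·x + 4.294·y = 2103.974463
  33.488·x + 68.100·y = -1918.713830
det = 93.868·68.100 − 4.294·33.488 = 6248.613328
x = (2103.974463·68.100 − 4.294·-1918.713830) / 6248.613328 = 24.248519
y = (93.868·-1918.713830 − 2103.974463·33.488) / 6248.613328 = -40.099093
|P − Q| = √((24.248519 − -11.138)² + (-40.099093 − -21.059)²) = 40.183714

40.184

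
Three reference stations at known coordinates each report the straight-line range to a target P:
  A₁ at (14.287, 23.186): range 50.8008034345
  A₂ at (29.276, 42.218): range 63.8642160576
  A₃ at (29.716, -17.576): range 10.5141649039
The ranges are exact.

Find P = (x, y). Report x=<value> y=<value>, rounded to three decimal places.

x=39.728 y=-20.785

eq1: (x − 14.287)² + (y − 23.186)² = 50.8008034345²
eq2: (x − 29.276)² + (y − 42.218)² = 63.8642160576²
eq3: (x − 29.716)² + (y + 17.576)² = 10.5141649039²
eq1−eq3, eq1−eq2 (x²,y² cancel):
  30.858·x − 81.524·y = 2920.421433
  29.978·x + 38.064·y = 399.818272
det = 30.858·38.064 − -81.524·29.978 = 3618.505384
x = (2920.421433·38.064 − -81.524·399.818272) / 3618.505384 = 39.728477
y = (30.858·399.818272 − 2920.421433·29.978) / 3618.505384 = -20.785046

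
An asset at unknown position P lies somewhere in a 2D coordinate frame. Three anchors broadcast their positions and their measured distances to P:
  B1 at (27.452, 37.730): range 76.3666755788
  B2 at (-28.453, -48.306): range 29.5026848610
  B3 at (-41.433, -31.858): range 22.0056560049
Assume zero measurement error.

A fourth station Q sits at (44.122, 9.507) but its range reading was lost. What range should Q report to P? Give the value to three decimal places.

73.391

eq1: (x − 27.452)² + (y − 37.730)² = 76.3666755788²
eq2: (x + 28.453)² + (y + 48.306)² = 29.5026848610²
eq3: (x + 41.433)² + (y + 31.858)² = 22.0056560049²
eq2−eq3, eq2−eq1 (x²,y² cancel):
  -25.960·x + 32.896·y = -25.257674
  111.810·x + 172.072·y = -5927.338366
det = -25.960·172.072 − 32.896·111.810 = -8145.090880
x = (-25.257674·172.072 − 32.896·-5927.338366) / -8145.090880 = -23.405458
y = (-25.960·-5927.338366 − -25.257674·111.810) / -8145.090880 = -19.238308
|P − Q| = √((-23.405458 − 44.122)² + (-19.238308 − 9.507)²) = 73.391078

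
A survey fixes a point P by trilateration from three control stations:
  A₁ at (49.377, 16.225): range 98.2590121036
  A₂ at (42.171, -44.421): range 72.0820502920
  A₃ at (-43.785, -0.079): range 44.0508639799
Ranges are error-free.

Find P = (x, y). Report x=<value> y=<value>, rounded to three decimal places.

x=-29.866 y=-41.873

eq1: (x − 49.377)² + (y − 16.225)² = 98.2590121036²
eq2: (x − 42.171)² + (y + 44.421)² = 72.0820502920²
eq3: (x + 43.785)² + (y + 0.079)² = 44.0508639799²
eq3−eq2, eq3−eq1 (x²,y² cancel):
  171.912·x − 88.684·y = -1420.857341
  186.324·x + 32.608·y = -6930.148554
det = 171.912·32.608 − -88.684·186.324 = 22129.664112
x = (-1420.857341·32.608 − -88.684·-6930.148554) / 22129.664112 = -29.866003
y = (171.912·-6930.148554 − -1420.857341·186.324) / 22129.664112 = -41.873020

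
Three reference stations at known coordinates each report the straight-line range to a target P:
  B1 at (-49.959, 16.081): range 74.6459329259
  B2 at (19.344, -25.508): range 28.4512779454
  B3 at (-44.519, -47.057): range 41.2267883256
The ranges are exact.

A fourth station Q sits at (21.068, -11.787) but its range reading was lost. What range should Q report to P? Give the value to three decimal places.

eq1: (x + 49.959)² + (y − 16.081)² = 74.6459329259²
eq2: (x − 19.344)² + (y + 25.508)² = 28.4512779454²
eq3: (x + 44.519)² + (y + 47.057)² = 41.2267883256²
eq1−eq3, eq1−eq2 (x²,y² cancel):
  10.880·x − 126.276·y = 5314.169595
  138.606·x − 83.178·y = 3032.888244
det = 10.880·-83.178 − -126.276·138.606 = 16597.634616
x = (5314.169595·-83.178 − -126.276·3032.888244) / 16597.634616 = -3.557194
y = (10.880·3032.888244 − 5314.169595·138.606) / 16597.634616 = -42.390255
|P − Q| = √((-3.557194 − 21.068)² + (-42.390255 − -11.787)²) = 39.280522

39.281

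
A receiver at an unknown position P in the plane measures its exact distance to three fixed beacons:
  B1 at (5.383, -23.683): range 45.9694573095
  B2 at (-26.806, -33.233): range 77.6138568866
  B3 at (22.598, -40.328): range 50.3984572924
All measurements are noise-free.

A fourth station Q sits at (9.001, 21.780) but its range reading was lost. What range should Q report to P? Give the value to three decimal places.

33.790

eq1: (x − 5.383)² + (y + 23.683)² = 45.9694573095²
eq2: (x + 26.806)² + (y + 33.233)² = 77.6138568866²
eq3: (x − 22.598)² + (y + 40.328)² = 50.3984572924²
eq3−eq2, eq3−eq1 (x²,y² cancel):
  -98.808·x + 14.190·y = -3797.929546
  -34.430·x + 33.290·y = -1120.342518
det = -98.808·33.290 − 14.190·-34.430 = -2800.756620
x = (-3797.929546·33.290 − 14.190·-1120.342518) / -2800.756620 = 39.466269
y = (-98.808·-1120.342518 − -3797.929546·-34.430) / -2800.756620 = 7.163747
|P − Q| = √((39.466269 − 9.001)² + (7.163747 − 21.780)²) = 33.790050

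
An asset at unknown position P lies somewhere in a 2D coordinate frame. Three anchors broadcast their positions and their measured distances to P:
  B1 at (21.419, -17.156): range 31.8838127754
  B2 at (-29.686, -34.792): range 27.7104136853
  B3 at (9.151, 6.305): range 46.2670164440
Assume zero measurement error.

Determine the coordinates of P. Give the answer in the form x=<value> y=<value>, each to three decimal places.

x=-2.230 y=-38.540

eq1: (x − 21.419)² + (y + 17.156)² = 31.8838127754²
eq2: (x + 29.686)² + (y + 34.792)² = 27.7104136853²
eq3: (x − 9.151)² + (y − 6.305)² = 46.2670164440²
eq2−eq3, eq2−eq1 (x²,y² cancel):
  77.674·x + 82.194·y = -3341.017818
  102.210·x + 35.272·y = -1587.350453
det = 77.674·35.272 − 82.194·102.210 = -5661.331412
x = (-3341.017818·35.272 − 82.194·-1587.350453) / -5661.331412 = -2.230271
y = (77.674·-1587.350453 − -3341.017818·102.210) / -5661.331412 = -38.540328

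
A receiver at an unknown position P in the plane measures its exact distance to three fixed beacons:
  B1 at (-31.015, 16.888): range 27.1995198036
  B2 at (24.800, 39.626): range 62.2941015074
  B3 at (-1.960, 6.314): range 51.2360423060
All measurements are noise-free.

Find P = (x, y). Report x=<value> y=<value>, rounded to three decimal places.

eq1: (x + 31.015)² + (y − 16.888)² = 27.1995198036²
eq2: (x − 24.800)² + (y − 39.626)² = 62.2941015074²
eq3: (x + 1.960)² + (y − 6.314)² = 51.2360423060²
eq3−eq2, eq3−eq1 (x²,y² cancel):
  53.520·x + 66.624·y = 886.128629
  -58.110·x + 21.148·y = 3088.744727
det = 53.520·21.148 − 66.624·-58.110 = 5003.361600
x = (886.128629·21.148 − 66.624·3088.744727) / 5003.361600 = -37.383802
y = (53.520·3088.744727 − 886.128629·-58.110) / 5003.361600 = 43.331378

x=-37.384 y=43.331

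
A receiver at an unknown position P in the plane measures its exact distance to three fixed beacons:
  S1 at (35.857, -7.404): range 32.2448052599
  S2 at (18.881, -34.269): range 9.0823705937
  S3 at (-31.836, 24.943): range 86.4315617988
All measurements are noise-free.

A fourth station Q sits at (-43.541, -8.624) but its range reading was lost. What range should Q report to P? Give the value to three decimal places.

eq1: (x − 35.857)² + (y + 7.404)² = 32.2448052599²
eq2: (x − 18.881)² + (y + 34.269)² = 9.0823705937²
eq3: (x + 31.836)² + (y − 24.943)² = 86.4315617988²
eq2−eq3, eq2−eq1 (x²,y² cancel):
  -101.434·x + 118.424·y = -7283.097796
  33.952·x + 53.730·y = -1147.550868
det = -101.434·53.730 − 118.424·33.952 = -9470.780468
x = (-7283.097796·53.730 − 118.424·-1147.550868) / -9470.780468 = 26.969613
y = (-101.434·-1147.550868 − -7283.097796·33.952) / -9470.780468 = -38.399835
|P − Q| = √((26.969613 − -43.541)² + (-38.399835 − -8.624)²) = 76.539838

76.540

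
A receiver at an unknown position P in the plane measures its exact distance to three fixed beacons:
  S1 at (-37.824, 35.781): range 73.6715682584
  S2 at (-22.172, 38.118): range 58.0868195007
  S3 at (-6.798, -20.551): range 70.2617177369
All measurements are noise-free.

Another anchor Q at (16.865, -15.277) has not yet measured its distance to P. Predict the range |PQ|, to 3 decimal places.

eq1: (x + 37.824)² + (y − 35.781)² = 73.6715682584²
eq2: (x + 22.172)² + (y − 38.118)² = 58.0868195007²
eq3: (x + 6.798)² + (y + 20.551)² = 70.2617177369²
eq3−eq2, eq3−eq1 (x²,y² cancel):
  -30.748·x + 117.338·y = 3038.653483
  -62.052·x + 112.664·y = 1751.587542
det = -30.748·112.664 − 117.338·-62.052 = 3816.864904
x = (3038.653483·112.664 − 117.338·1751.587542) / 3816.864904 = 35.845931
y = (-30.748·1751.587542 − 3038.653483·-62.052) / 3816.864904 = 35.289882
|P − Q| = √((35.845931 − 16.865)² + (35.289882 − -15.277)²) = 54.011900

54.012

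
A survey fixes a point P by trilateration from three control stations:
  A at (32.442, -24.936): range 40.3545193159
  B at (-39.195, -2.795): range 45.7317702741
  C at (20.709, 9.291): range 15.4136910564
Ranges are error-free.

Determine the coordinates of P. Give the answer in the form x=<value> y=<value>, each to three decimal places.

x=5.801 y=5.375

eq1: (x − 32.442)² + (y + 24.936)² = 40.3545193159²
eq2: (x + 39.195)² + (y + 2.795)² = 45.7317702741²
eq3: (x − 20.709)² + (y − 9.291)² = 15.4136910564²
eq1−eq2, eq1−eq3 (x²,y² cancel):
  -143.274·x + 44.282·y = -593.134993
  -23.466·x + 68.454·y = 231.803259
det = -143.274·68.454 − 44.282·-23.466 = -8768.556984
x = (-593.134993·68.454 − 44.282·231.803259) / -8768.556984 = 5.801088
y = (-143.274·231.803259 − -593.134993·-23.466) / -8768.556984 = 5.374874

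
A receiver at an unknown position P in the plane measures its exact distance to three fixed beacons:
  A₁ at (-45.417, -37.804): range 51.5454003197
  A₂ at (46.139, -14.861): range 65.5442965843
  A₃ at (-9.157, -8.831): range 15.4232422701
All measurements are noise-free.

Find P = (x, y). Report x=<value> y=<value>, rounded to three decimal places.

eq1: (x + 45.417)² + (y + 37.804)² = 51.5454003197²
eq2: (x − 46.139)² + (y + 14.861)² = 65.5442965843²
eq3: (x + 9.157)² + (y + 8.831)² = 15.4232422701²
eq1−eq3, eq1−eq2 (x²,y² cancel):
  72.520·x + 57.946·y = -910.957203
  183.112·x + 45.886·y = -2781.316184
det = 72.520·45.886 − 57.946·183.112 = -7282.955232
x = (-910.957203·45.886 − 57.946·-2781.316184) / -7282.955232 = -16.389771
y = (72.520·-2781.316184 − -910.957203·183.112) / -7282.955232 = 4.791167

x=-16.390 y=4.791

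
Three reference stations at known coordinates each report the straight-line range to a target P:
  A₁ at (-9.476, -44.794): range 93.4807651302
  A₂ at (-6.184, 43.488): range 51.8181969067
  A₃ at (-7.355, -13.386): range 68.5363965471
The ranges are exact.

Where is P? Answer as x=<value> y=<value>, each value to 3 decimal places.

x=44.273 y=31.689

eq1: (x + 9.476)² + (y + 44.794)² = 93.4807651302²
eq2: (x + 6.184)² + (y − 43.488)² = 51.8181969067²
eq3: (x + 7.355)² + (y + 13.386)² = 68.5363965471²
eq2−eq3, eq2−eq1 (x²,y² cancel):
  -2.342·x − 113.748·y = -3708.279100
  -6.584·x − 176.564·y = -5886.678907
det = -2.342·-176.564 − -113.748·-6.584 = -335.403944
x = (-3708.279100·-176.564 − -113.748·-5886.678907) / -335.403944 = 44.273067
y = (-2.342·-5886.678907 − -3708.279100·-6.584) / -335.403944 = 31.689274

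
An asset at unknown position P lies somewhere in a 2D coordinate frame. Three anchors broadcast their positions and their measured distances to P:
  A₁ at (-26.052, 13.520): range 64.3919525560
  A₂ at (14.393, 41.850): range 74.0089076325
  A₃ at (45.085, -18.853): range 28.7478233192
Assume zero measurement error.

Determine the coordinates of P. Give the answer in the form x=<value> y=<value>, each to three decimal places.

eq1: (x + 26.052)² + (y − 13.520)² = 64.3919525560²
eq2: (x − 14.393)² + (y − 41.850)² = 74.0089076325²
eq3: (x − 45.085)² + (y + 18.853)² = 28.7478233192²
eq2−eq3, eq2−eq1 (x²,y² cancel):
  61.384·x − 121.406·y = 5080.392948
  -80.890·x − 56.660·y = 233.911010
det = 61.384·-56.660 − -121.406·-80.890 = -13298.548780
x = (5080.392948·-56.660 − -121.406·233.911010) / -13298.548780 = 19.510164
y = (61.384·233.911010 − 5080.392948·-80.890) / -13298.548780 = -31.981789

x=19.510 y=-31.982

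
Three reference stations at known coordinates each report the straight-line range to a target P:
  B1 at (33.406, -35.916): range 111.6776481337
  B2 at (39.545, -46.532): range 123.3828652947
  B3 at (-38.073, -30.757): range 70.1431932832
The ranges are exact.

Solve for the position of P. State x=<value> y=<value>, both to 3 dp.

eq1: (x − 33.406)² + (y + 35.916)² = 111.6776481337²
eq2: (x − 39.545)² + (y + 46.532)² = 123.3828652947²
eq3: (x + 38.073)² + (y + 30.757)² = 70.1431932832²
eq1−eq3, eq1−eq2 (x²,y² cancel):
  -142.958·x + 10.318·y = 7541.456015
  12.278·x − 21.232·y = -1428.320199
det = -142.958·-21.232 − 10.318·12.278 = 2908.599852
x = (7541.456015·-21.232 − 10.318·-1428.320199) / 2908.599852 = -49.983770
y = (-142.958·-1428.320199 − 7541.456015·12.278) / 2908.599852 = 38.367533

x=-49.984 y=38.368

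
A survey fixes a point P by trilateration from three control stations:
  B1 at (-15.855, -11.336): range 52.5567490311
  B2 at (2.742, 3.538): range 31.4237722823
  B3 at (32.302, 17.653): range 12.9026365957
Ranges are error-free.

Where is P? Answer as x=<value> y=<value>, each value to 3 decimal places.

eq1: (x + 15.855)² + (y + 11.336)² = 52.5567490311²
eq2: (x − 2.742)² + (y − 3.538)² = 31.4237722823²
eq3: (x − 32.302)² + (y − 17.653)² = 12.9026365957²
eq2−eq1, eq2−eq3 (x²,y² cancel):
  -37.194·x − 29.748·y = -1414.908491
  59.120·x + 28.230·y = 2155.987038
det = -37.194·28.230 − -29.748·59.120 = 708.715140
x = (-1414.908491·28.230 − -29.748·2155.987038) / 708.715140 = 34.137038
y = (-37.194·2155.987038 − -1414.908491·59.120) / 708.715140 = 4.881521

x=34.137 y=4.882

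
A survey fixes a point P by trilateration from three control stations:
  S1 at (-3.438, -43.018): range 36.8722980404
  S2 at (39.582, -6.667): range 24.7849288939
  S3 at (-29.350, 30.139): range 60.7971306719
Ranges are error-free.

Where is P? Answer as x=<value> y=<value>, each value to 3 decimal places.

x=15.218 y=-11.213

eq1: (x + 3.438)² + (y + 43.018)² = 36.8722980404²
eq2: (x − 39.582)² + (y + 6.667)² = 24.7849288939²
eq3: (x + 29.350)² + (y − 30.139)² = 60.7971306719²
eq2−eq3, eq2−eq1 (x²,y² cancel):
  -137.864·x + 73.612·y = -2923.400190
  -86.040·x − 72.702·y = -494.089108
det = -137.864·-72.702 − 73.612·-86.040 = 16356.565008
x = (-2923.400190·-72.702 − 73.612·-494.089108) / 16356.565008 = 15.217616
y = (-137.864·-494.089108 − -2923.400190·-86.040) / 16356.565008 = -11.213372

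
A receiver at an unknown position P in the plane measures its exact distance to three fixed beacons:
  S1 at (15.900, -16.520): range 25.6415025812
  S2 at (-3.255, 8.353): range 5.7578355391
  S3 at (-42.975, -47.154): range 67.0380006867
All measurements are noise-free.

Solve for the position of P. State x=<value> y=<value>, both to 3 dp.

x=0.434 y=3.932

eq1: (x − 15.900)² + (y + 16.520)² = 25.6415025812²
eq2: (x + 3.255)² + (y − 8.353)² = 5.7578355391²
eq3: (x + 42.975)² + (y + 47.154)² = 67.0380006867²
eq1−eq2, eq1−eq3 (x²,y² cancel):
  -38.310·x + 49.746·y = 178.981219
  -117.750·x − 61.268·y = -291.976940
det = -38.310·-61.268 − 49.746·-117.750 = 8204.768580
x = (178.981219·-61.268 − 49.746·-291.976940) / 8204.768580 = 0.433756
y = (-38.310·-291.976940 − 178.981219·-117.750) / 8204.768580 = 3.931942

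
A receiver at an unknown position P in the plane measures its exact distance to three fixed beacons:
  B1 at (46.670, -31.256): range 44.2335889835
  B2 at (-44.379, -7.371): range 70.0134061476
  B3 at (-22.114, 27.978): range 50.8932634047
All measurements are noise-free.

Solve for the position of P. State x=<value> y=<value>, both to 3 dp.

x=24.179 y=6.833

eq1: (x − 46.670)² + (y + 31.256)² = 44.2335889835²
eq2: (x + 44.379)² + (y + 7.371)² = 70.0134061476²
eq3: (x + 22.114)² + (y − 27.978)² = 50.8932634047²
eq2−eq3, eq2−eq1 (x²,y² cancel):
  44.530·x + 70.698·y = 1559.722978
  182.098·x − 47.770·y = 4076.465800
det = 44.530·-47.770 − 70.698·182.098 = -15001.162504
x = (1559.722978·-47.770 − 70.698·4076.465800) / -15001.162504 = 24.178523
y = (44.530·4076.465800 − 1559.722978·182.098) / -15001.162504 = 6.832631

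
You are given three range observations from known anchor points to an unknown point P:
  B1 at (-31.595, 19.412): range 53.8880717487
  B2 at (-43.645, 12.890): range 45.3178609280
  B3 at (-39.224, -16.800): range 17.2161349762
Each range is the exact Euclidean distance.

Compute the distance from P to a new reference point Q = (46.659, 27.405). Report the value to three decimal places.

eq1: (x + 31.595)² + (y − 19.412)² = 53.8880717487²
eq2: (x + 43.645)² + (y − 12.890)² = 45.3178609280²
eq3: (x + 39.224)² + (y + 16.800)² = 17.2161349762²
eq3−eq1, eq3−eq2 (x²,y² cancel):
  15.258·x + 72.424·y = -3053.221380
  -8.842·x + 59.380·y = -1507.037267
det = 15.258·59.380 − 72.424·-8.842 = 1546.393048
x = (-3053.221380·59.380 − 72.424·-1507.037267) / 1546.393048 = -46.659948
y = (15.258·-1507.037267 − -3053.221380·-8.842) / 1546.393048 = -32.327459
|P − Q| = √((-46.659948 − 46.659)² + (-32.327459 − 27.405)²) = 110.798884

110.799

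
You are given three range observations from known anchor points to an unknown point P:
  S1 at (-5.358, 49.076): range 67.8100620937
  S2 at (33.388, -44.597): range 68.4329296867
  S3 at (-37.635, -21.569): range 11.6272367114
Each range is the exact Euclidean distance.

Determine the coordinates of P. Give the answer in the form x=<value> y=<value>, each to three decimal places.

eq1: (x + 5.358)² + (y − 49.076)² = 67.8100620937²
eq2: (x − 33.388)² + (y + 44.597)² = 68.4329296867²
eq3: (x + 37.635)² + (y + 21.569)² = 11.6272367114²
eq1−eq3, eq1−eq2 (x²,y² cancel):
  -64.554·x − 141.290·y = 3907.464934
  77.492·x − 187.346·y = 581.627669
det = -64.554·-187.346 − -141.290·77.492 = 23042.778364
x = (3907.464934·-187.346 − -141.290·581.627669) / 23042.778364 = -28.202752
y = (-64.554·581.627669 − 3907.464934·77.492) / 23042.778364 = -14.770079

x=-28.203 y=-14.770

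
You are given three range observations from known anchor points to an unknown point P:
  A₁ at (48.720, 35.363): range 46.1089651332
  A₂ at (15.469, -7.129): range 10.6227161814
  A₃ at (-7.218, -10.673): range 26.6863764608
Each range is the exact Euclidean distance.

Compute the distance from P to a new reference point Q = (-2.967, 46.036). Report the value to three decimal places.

46.337

eq1: (x − 48.720)² + (y − 35.363)² = 46.1089651332²
eq2: (x − 15.469)² + (y + 7.129)² = 10.6227161814²
eq3: (x + 7.218)² + (y + 10.673)² = 26.6863764608²
eq3−eq2, eq3−eq1 (x²,y² cancel):
  45.374·x + 7.088·y = 723.420739
  111.876·x + 92.072·y = 2044.293739
det = 45.374·92.072 − 7.088·111.876 = 3384.697840
x = (723.420739·92.072 − 7.088·2044.293739) / 3384.697840 = 15.397782
y = (45.374·2044.293739 − 723.420739·111.876) / 3384.697840 = 3.493477
|P − Q| = √((15.397782 − -2.967)² + (3.493477 − 46.036)²) = 46.337150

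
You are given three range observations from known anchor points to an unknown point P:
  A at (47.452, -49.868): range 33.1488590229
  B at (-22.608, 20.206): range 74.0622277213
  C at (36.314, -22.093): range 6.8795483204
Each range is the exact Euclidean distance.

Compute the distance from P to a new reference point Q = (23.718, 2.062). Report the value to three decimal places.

eq1: (x − 47.452)² + (y + 49.868)² = 33.1488590229²
eq2: (x + 22.608)² + (y − 20.206)² = 74.0622277213²
eq3: (x − 36.314)² + (y + 22.093)² = 6.8795483204²
eq2−eq1, eq2−eq3 (x²,y² cancel):
  140.120·x − 140.148·y = 8205.472349
  117.844·x − 84.598·y = 6325.288535
det = 140.120·-84.598 − -140.148·117.844 = 4661.729152
x = (8205.472349·-84.598 − -140.148·6325.288535) / 4661.729152 = 41.252930
y = (140.120·6325.288535 − 8205.472349·117.844) / 4661.729152 = -17.303934
|P − Q| = √((41.252930 − 23.718)² + (-17.303934 − 2.062)²) = 26.124953

26.125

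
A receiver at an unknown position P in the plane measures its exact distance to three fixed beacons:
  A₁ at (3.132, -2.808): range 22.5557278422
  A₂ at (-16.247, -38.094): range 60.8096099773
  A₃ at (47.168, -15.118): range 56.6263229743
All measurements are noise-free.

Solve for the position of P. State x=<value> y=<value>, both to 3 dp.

x=2.542 y=19.740

eq1: (x − 3.132)² + (y + 2.808)² = 22.5557278422²
eq2: (x + 16.247)² + (y + 38.094)² = 60.8096099773²
eq3: (x − 47.168)² + (y + 15.118)² = 56.6263229743²
eq1−eq2, eq1−eq3 (x²,y² cancel):
  -38.758·x − 70.572·y = -1491.624250
  88.072·x − 24.620·y = -262.099735
det = -38.758·-24.620 − -70.572·88.072 = 7169.639144
x = (-1491.624250·-24.620 − -70.572·-262.099735) / 7169.639144 = 2.542232
y = (-38.758·-262.099735 − -1491.624250·88.072) / 7169.639144 = 19.740016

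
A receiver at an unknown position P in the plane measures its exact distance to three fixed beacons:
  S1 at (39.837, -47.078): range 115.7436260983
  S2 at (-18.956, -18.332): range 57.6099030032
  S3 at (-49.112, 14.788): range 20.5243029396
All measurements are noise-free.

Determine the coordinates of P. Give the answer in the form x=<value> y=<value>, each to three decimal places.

eq1: (x − 39.837)² + (y + 47.078)² = 115.7436260983²
eq2: (x + 18.956)² + (y + 18.332)² = 57.6099030032²
eq3: (x + 49.112)² + (y − 14.788)² = 20.5243029396²
eq2−eq3, eq2−eq1 (x²,y² cancel):
  -60.312·x + 66.240·y = 4832.935241
  117.586·x − 57.492·y = -6969.753565
det = -60.312·-57.492 − 66.240·117.586 = -4321.439136
x = (4832.935241·-57.492 − 66.240·-6969.753565) / -4321.439136 = -42.537071
y = (-60.312·-6969.753565 − 4832.935241·117.586) / -4321.439136 = 34.230668

x=-42.537 y=34.231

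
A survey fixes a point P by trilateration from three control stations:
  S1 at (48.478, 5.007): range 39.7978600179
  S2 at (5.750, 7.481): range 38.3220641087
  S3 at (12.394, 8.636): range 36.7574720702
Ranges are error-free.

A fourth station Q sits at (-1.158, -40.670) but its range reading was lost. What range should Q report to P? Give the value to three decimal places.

28.880

eq1: (x − 48.478)² + (y − 5.007)² = 39.7978600179²
eq2: (x − 5.750)² + (y − 7.481)² = 38.3220641087²
eq3: (x − 12.394)² + (y − 8.636)² = 36.7574720702²
eq3−eq2, eq3−eq1 (x²,y² cancel):
  -13.288·x − 2.310·y = -256.632716
  72.168·x − 7.258·y = 1914.236892
det = -13.288·-7.258 − -2.310·72.168 = 263.152384
x = (-256.632716·-7.258 − -2.310·1914.236892) / 263.152384 = 23.881704
y = (-13.288·1914.236892 − -256.632716·72.168) / 263.152384 = -26.280248
|P − Q| = √((23.881704 − -1.158)² + (-26.280248 − -40.670)²) = 28.879954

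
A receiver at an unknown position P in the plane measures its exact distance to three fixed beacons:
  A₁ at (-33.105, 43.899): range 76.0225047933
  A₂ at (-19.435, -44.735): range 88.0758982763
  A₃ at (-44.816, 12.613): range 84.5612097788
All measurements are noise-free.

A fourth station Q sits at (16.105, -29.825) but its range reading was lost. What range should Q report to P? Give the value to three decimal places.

55.757

eq1: (x + 33.105)² + (y − 43.899)² = 76.0225047933²
eq2: (x + 19.435)² + (y + 44.735)² = 88.0758982763²
eq3: (x + 44.816)² + (y − 12.613)² = 84.5612097788²
eq1−eq3, eq1−eq2 (x²,y² cancel):
  -23.422·x − 62.572·y = -2226.678565
  27.340·x − 177.268·y = -2622.066398
det = -23.422·-177.268 − -62.572·27.340 = 5862.689576
x = (-2226.678565·-177.268 − -62.572·-2622.066398) / 5862.689576 = 39.342168
y = (-23.422·-2622.066398 − -2226.678565·27.340) / 5862.689576 = 20.859271
|P − Q| = √((39.342168 − 16.105)² + (20.859271 − -29.825)²) = 55.757164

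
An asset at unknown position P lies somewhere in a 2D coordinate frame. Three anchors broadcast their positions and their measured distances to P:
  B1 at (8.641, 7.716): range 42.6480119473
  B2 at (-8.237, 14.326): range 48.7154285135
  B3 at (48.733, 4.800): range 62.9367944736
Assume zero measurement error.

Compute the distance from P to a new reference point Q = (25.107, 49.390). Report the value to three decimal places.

87.213

eq1: (x − 8.641)² + (y − 7.716)² = 42.6480119473²
eq2: (x + 8.237)² + (y − 14.326)² = 48.7154285135²
eq3: (x − 48.733)² + (y − 4.800)² = 62.9367944736²
eq3−eq2, eq3−eq1 (x²,y² cancel):
  -113.940·x + 19.052·y = -537.015721
  -80.184·x + 5.832·y = -121.554576
det = -113.940·5.832 − 19.052·-80.184 = 863.167488
x = (-537.015721·5.832 − 19.052·-121.554576) / 863.167488 = -0.945376
y = (-113.940·-121.554576 − -537.015721·-80.184) / 863.167488 = -33.840640
|P − Q| = √((-0.945376 − 25.107)² + (-33.840640 − 49.390)²) = 87.212761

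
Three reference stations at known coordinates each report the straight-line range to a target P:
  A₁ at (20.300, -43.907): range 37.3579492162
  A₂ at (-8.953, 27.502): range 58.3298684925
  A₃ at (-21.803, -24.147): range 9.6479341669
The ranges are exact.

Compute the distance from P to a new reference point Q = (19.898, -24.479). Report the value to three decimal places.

35.019

eq1: (x − 20.300)² + (y + 43.907)² = 37.3579492162²
eq2: (x + 8.953)² + (y − 27.502)² = 58.3298684925²
eq3: (x + 21.803)² + (y + 24.147)² = 9.6479341669²
eq3−eq1, eq3−eq2 (x²,y² cancel):
  84.206·x − 39.520·y = -21.067505
  25.700·x + 103.298·y = -3531.223130
det = 84.206·103.298 − -39.520·25.700 = 9713.975388
x = (-21.067505·103.298 − -39.520·-3531.223130) / 9713.975388 = -14.590336
y = (84.206·-3531.223130 − -21.067505·25.700) / 9713.975388 = -30.554817
|P − Q| = √((-14.590336 − 19.898)² + (-30.554817 − -24.479)²) = 35.019436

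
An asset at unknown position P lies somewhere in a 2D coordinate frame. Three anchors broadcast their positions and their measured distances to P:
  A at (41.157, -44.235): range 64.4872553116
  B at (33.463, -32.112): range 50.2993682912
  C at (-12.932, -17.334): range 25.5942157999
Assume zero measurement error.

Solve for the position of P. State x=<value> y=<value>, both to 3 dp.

eq1: (x − 41.157)² + (y + 44.235)² = 64.4872553116²
eq2: (x − 33.463)² + (y + 32.112)² = 50.2993682912²
eq3: (x + 12.932)² + (y + 17.334)² = 25.5942157999²
eq1−eq2, eq1−eq3 (x²,y² cancel):
  -15.388·x + 24.246·y = 128.898686
  -108.178·x + 53.802·y = 320.612521
det = -15.388·53.802 − 24.246·-108.178 = 1794.978612
x = (128.898686·53.802 − 24.246·320.612521) / 1794.978612 = -0.467172
y = (-15.388·320.612521 − 128.898686·-108.178) / 1794.978612 = 5.019791

x=-0.467 y=5.020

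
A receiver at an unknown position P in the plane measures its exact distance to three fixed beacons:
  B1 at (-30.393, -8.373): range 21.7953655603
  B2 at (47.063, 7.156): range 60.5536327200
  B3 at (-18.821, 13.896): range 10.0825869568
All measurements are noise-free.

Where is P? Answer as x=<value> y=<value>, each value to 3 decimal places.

x=-13.464 y=5.354

eq1: (x + 30.393)² + (y + 8.373)² = 21.7953655603²
eq2: (x − 47.063)² + (y − 7.156)² = 60.5536327200²
eq3: (x + 18.821)² + (y − 13.896)² = 10.0825869568²
eq2−eq3, eq2−eq1 (x²,y² cancel):
  -131.768·x + 13.480·y = 1846.278428
  -154.912·x − 31.058·y = 1919.411749
det = -131.768·-31.058 − 13.480·-154.912 = 6180.664304
x = (1846.278428·-31.058 − 13.480·1919.411749) / 6180.664304 = -13.463826
y = (-131.768·1919.411749 − 1846.278428·-154.912) / 6180.664304 = 5.354382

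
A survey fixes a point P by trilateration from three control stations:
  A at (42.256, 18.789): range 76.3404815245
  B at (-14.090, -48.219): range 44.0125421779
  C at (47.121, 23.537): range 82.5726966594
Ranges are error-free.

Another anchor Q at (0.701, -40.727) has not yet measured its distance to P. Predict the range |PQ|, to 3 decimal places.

45.312

eq1: (x − 42.256)² + (y − 18.789)² = 76.3404815245²
eq2: (x + 14.090)² + (y + 48.219)² = 44.0125421779²
eq3: (x − 47.121)² + (y − 23.537)² = 82.5726966594²
eq3−eq1, eq3−eq2 (x²,y² cancel):
  -9.730·x − 9.496·y = 354.598161
  -122.422·x − 143.512·y = 4630.367416
det = -9.730·-143.512 − -9.496·-122.422 = 233.852448
x = (354.598161·-143.512 − -9.496·4630.367416) / 233.852448 = -29.587556
y = (-9.730·4630.367416 − 354.598161·-122.422) / 233.852448 = -7.025194
|P − Q| = √((-29.587556 − 0.701)² + (-7.025194 − -40.727)²) = 45.312342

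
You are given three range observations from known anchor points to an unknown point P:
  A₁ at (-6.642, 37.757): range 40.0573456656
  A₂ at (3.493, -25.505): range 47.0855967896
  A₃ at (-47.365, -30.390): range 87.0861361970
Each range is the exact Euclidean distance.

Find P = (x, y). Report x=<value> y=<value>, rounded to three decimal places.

eq1: (x + 6.642)² + (y − 37.757)² = 40.0573456656²
eq2: (x − 3.493)² + (y + 25.505)² = 47.0855967896²
eq3: (x + 47.365)² + (y + 30.390)² = 87.0861361970²
eq1−eq2, eq1−eq3 (x²,y² cancel):
  20.270·x − 126.524·y = -1419.463622
  -81.446·x − 136.294·y = -4282.116064
det = 20.270·-136.294 − -126.524·-81.446 = -13067.553084
x = (-1419.463622·-136.294 − -126.524·-4282.116064) / -13067.553084 = 26.655800
y = (20.270·-4282.116064 − -1419.463622·-81.446) / -13067.553084 = 15.489367

x=26.656 y=15.489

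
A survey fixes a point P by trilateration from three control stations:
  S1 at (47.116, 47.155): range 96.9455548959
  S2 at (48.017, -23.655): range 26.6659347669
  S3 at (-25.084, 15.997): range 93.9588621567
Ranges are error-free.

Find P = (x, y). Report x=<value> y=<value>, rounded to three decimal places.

x=42.126 y=-49.662

eq1: (x − 47.116)² + (y − 47.155)² = 96.9455548959²
eq2: (x − 48.017)² + (y + 23.655)² = 26.6659347669²
eq3: (x + 25.084)² + (y − 15.997)² = 93.9588621567²
eq1−eq3, eq1−eq2 (x²,y² cancel):
  -144.400·x − 62.316·y = -2988.227580
  1.802·x − 141.620·y = 7109.048370
det = -144.400·-141.620 − -62.316·1.802 = 20562.221432
x = (-2988.227580·-141.620 − -62.316·7109.048370) / 20562.221432 = 42.125811
y = (-144.400·7109.048370 − -2988.227580·1.802) / 20562.221432 = -49.662037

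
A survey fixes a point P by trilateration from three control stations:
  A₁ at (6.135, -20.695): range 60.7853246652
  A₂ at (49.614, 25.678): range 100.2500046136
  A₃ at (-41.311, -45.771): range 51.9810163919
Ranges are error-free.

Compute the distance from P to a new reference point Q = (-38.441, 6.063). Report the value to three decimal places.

10.190

eq1: (x − 6.135)² + (y + 20.695)² = 60.7853246652²
eq2: (x − 49.614)² + (y − 25.678)² = 100.2500046136²
eq3: (x + 41.311)² + (y + 45.771)² = 51.9810163919²
eq2−eq3, eq2−eq1 (x²,y² cancel):
  -181.850·x − 142.898·y = 8028.711842
  -86.958·x − 92.746·y = 3700.220300
det = -181.850·-92.746 − -142.898·-86.958 = 4439.735816
x = (8028.711842·-92.746 − -142.898·3700.220300) / 4439.735816 = -48.623800
y = (-181.850·3700.220300 − 8028.711842·-86.958) / 4439.735816 = 5.693056
|P − Q| = √((-48.623800 − -38.441)² + (5.693056 − 6.063)²) = 10.189518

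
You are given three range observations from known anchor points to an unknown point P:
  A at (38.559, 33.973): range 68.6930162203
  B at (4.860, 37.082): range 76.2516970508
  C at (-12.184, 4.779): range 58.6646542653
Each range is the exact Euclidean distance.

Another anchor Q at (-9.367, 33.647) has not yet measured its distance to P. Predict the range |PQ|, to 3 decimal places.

79.349

eq1: (x − 38.559)² + (y − 33.973)² = 68.6930162203²
eq2: (x − 4.860)² + (y − 37.082)² = 76.2516970508²
eq3: (x + 12.184)² + (y − 4.779)² = 58.6646542653²
eq2−eq1, eq2−eq3 (x²,y² cancel):
  67.398·x − 6.218·y = 2337.857712
  -34.088·x − 64.606·y = 1145.374016
det = 67.398·-64.606 − -6.218·-34.088 = -4566.274372
x = (2337.857712·-64.606 − -6.218·1145.374016) / -4566.274372 = 31.517532
y = (67.398·1145.374016 − 2337.857712·-34.088) / -4566.274372 = -34.358166
|P − Q| = √((31.517532 − -9.367)² + (-34.358166 − 33.647)²) = 79.348898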